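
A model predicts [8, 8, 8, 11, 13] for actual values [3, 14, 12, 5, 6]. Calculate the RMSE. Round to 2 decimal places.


MSE = 32.4000. RMSE = sqrt(32.4000) = 5.69.

5.69


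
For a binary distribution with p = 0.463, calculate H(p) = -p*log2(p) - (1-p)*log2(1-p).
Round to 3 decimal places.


H = -0.463*log2(0.463) - 0.537*log2(0.537) = 0.996.

0.996


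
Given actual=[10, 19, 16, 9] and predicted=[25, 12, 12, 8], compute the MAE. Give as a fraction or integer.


MAE = (1/4) * (|10-25|=15 + |19-12|=7 + |16-12|=4 + |9-8|=1). Sum = 27. MAE = 27/4.

27/4


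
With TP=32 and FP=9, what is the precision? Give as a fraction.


Precision = TP / (TP + FP) = 32 / 41 = 32/41.

32/41


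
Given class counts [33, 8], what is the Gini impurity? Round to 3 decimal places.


Total = 41. Proportions: 33/41, 8/41. sum(p_i^2) = 0.6859. Gini = 1 - 0.6859 = 0.3141, which rounds to 0.314.

0.314


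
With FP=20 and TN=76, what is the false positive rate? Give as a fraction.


FPR = FP / (FP + TN) = 20 / 96 = 5/24.

5/24


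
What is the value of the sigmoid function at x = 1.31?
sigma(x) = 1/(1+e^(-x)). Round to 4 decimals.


sigma(1.31) = 1/(1+e^(-1.31)) = 1/(1+0.269820) = 1/1.269820 = 0.7875.

0.7875


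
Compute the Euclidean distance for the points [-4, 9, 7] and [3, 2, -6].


d = sqrt(sum of squared differences). (-4-3)^2=49, (9-2)^2=49, (7--6)^2=169. Sum = 267.

sqrt(267)


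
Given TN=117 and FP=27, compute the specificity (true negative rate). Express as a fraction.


Specificity = TN / (TN + FP) = 117 / 144 = 13/16.

13/16


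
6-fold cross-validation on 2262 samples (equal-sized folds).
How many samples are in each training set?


Each validation fold has 2262/6 = 377 samples. Training set = 2262 - 377 = 1885.

1885


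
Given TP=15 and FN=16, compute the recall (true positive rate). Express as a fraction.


Recall = TP / (TP + FN) = 15 / 31 = 15/31.

15/31


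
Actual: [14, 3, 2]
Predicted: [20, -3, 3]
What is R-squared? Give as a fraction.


Mean(y) = 19/3. SS_res = 73. SS_tot = 266/3. R^2 = 1 - 73/(266/3) = 47/266.

47/266


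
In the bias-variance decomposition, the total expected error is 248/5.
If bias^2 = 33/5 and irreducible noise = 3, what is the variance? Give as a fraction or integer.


Total error = bias^2 + variance + irreducible noise. So variance = 248/5 - 33/5 - 3 = 40.

40


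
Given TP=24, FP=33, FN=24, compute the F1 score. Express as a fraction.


Precision = 24/57 = 8/19. Recall = 24/48 = 1/2. F1 = 2*P*R/(P+R) = 16/35.

16/35


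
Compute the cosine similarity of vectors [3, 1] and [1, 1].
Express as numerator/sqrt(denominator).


dot = 4. |a|^2 = 10, |b|^2 = 2. cos = 4/sqrt(20).

4/sqrt(20)


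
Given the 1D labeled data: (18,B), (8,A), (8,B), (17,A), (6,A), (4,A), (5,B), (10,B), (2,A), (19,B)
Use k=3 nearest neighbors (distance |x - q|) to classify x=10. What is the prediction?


Distances: |18-10|=8, |8-10|=2, |8-10|=2, |17-10|=7, |6-10|=4, |4-10|=6, |5-10|=5, |10-10|=0, |2-10|=8, |19-10|=9. 3 nearest: (10,B), (8,A), (8,B). Counts: {'B': 2, 'A': 1}. Majority class: B.

B


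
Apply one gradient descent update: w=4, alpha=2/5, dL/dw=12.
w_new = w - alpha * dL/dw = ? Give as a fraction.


w_new = 4 - 2/5 * 12 = 4 - 24/5 = -4/5.

-4/5


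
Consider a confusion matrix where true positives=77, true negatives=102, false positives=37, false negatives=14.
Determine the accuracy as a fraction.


Accuracy = (TP + TN) / (TP + TN + FP + FN) = (77 + 102) / 230 = 179/230.

179/230


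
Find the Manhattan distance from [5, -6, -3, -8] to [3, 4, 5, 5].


d = sum of absolute differences: |5-3|=2 + |-6-4|=10 + |-3-5|=8 + |-8-5|=13 = 33.

33


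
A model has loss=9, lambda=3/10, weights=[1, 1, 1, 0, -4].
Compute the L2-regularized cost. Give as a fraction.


L2 sq norm = sum(w^2) = 19. J = 9 + 3/10 * 19 = 147/10.

147/10


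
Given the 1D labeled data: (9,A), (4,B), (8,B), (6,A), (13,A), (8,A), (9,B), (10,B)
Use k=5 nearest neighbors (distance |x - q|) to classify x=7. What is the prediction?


Distances: |9-7|=2, |4-7|=3, |8-7|=1, |6-7|=1, |13-7|=6, |8-7|=1, |9-7|=2, |10-7|=3. 5 nearest: (6,A), (8,A), (8,B), (9,A), (9,B). Counts: {'A': 3, 'B': 2}. Majority class: A.

A


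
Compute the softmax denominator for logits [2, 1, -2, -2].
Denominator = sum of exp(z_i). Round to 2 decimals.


Denom = e^2=7.3891 + e^1=2.7183 + e^-2=0.1353 + e^-2=0.1353. Sum = 10.3780, which rounds to 10.38.

10.38


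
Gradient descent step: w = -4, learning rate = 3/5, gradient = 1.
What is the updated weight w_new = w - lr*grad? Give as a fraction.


w_new = -4 - 3/5 * 1 = -4 - 3/5 = -23/5.

-23/5


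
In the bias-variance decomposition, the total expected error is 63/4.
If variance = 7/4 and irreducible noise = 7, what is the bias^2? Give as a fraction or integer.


Total error = bias^2 + variance + irreducible noise. So bias^2 = 63/4 - 7/4 - 7 = 7.

7


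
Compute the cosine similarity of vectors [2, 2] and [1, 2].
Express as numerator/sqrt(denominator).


dot = 6. |a|^2 = 8, |b|^2 = 5. cos = 6/sqrt(40).

6/sqrt(40)


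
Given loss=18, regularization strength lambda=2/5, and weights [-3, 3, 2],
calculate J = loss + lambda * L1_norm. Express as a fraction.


L1 norm = sum(|w|) = 8. J = 18 + 2/5 * 8 = 106/5.

106/5


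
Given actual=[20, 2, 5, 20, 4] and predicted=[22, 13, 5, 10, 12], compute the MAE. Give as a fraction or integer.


MAE = (1/5) * (|20-22|=2 + |2-13|=11 + |5-5|=0 + |20-10|=10 + |4-12|=8). Sum = 31. MAE = 31/5.

31/5


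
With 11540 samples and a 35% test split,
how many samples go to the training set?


Test set = 11540 * 35% = 4039. Training set = 11540 - 4039 = 7501.

7501


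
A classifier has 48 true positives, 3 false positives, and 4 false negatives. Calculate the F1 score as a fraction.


Precision = 48/51 = 16/17. Recall = 48/52 = 12/13. F1 = 2*P*R/(P+R) = 96/103.

96/103


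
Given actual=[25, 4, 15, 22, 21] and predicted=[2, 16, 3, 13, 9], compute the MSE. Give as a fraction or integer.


MSE = (1/5) * ((25-2)^2=529 + (4-16)^2=144 + (15-3)^2=144 + (22-13)^2=81 + (21-9)^2=144). Sum = 1042. MSE = 1042/5.

1042/5


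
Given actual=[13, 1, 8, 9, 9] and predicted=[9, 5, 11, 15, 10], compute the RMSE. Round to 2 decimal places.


MSE = 15.6000. RMSE = sqrt(15.6000) = 3.95.

3.95


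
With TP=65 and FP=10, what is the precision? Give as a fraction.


Precision = TP / (TP + FP) = 65 / 75 = 13/15.

13/15


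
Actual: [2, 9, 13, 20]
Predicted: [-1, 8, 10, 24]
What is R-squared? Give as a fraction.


Mean(y) = 11. SS_res = 35. SS_tot = 170. R^2 = 1 - 35/(170) = 27/34.

27/34


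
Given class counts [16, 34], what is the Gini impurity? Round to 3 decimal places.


Total = 50. Proportions: 16/50, 34/50. sum(p_i^2) = 0.5648. Gini = 1 - 0.5648 = 0.4352, which rounds to 0.435.

0.435


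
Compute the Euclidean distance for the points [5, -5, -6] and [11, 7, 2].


d = sqrt(sum of squared differences). (5-11)^2=36, (-5-7)^2=144, (-6-2)^2=64. Sum = 244.

sqrt(244)


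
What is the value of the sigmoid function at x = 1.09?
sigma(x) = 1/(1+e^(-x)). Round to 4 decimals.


sigma(1.09) = 1/(1+e^(-1.09)) = 1/(1+0.336216) = 1/1.336216 = 0.7484.

0.7484


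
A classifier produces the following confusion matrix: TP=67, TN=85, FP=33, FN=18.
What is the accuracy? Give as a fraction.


Accuracy = (TP + TN) / (TP + TN + FP + FN) = (67 + 85) / 203 = 152/203.

152/203


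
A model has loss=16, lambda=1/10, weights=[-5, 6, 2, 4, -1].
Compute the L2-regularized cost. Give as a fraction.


L2 sq norm = sum(w^2) = 82. J = 16 + 1/10 * 82 = 121/5.

121/5


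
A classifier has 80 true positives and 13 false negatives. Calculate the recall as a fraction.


Recall = TP / (TP + FN) = 80 / 93 = 80/93.

80/93


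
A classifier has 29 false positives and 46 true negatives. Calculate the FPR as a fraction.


FPR = FP / (FP + TN) = 29 / 75 = 29/75.

29/75


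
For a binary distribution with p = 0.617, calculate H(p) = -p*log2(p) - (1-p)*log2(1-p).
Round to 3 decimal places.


H = -0.617*log2(0.617) - 0.383*log2(0.383) = 0.960.

0.960


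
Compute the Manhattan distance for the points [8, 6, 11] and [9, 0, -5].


d = sum of absolute differences: |8-9|=1 + |6-0|=6 + |11--5|=16 = 23.

23


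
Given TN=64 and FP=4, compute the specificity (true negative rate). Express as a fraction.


Specificity = TN / (TN + FP) = 64 / 68 = 16/17.

16/17


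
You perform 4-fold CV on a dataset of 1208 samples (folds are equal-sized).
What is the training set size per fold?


Each validation fold has 1208/4 = 302 samples. Training set = 1208 - 302 = 906.

906


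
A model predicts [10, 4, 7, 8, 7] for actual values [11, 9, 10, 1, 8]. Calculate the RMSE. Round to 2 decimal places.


MSE = 17.0000. RMSE = sqrt(17.0000) = 4.12.

4.12


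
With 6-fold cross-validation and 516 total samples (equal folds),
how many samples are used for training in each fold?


Each validation fold has 516/6 = 86 samples. Training set = 516 - 86 = 430.

430


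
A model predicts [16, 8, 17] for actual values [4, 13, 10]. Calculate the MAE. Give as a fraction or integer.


MAE = (1/3) * (|4-16|=12 + |13-8|=5 + |10-17|=7). Sum = 24. MAE = 8.

8


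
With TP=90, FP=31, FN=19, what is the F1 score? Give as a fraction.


Precision = 90/121 = 90/121. Recall = 90/109 = 90/109. F1 = 2*P*R/(P+R) = 18/23.

18/23


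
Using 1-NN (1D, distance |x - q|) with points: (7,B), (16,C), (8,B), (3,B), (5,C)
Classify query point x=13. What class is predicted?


Distances: |7-13|=6, |16-13|=3, |8-13|=5, |3-13|=10, |5-13|=8. 1 nearest: (16,C). Counts: {'C': 1}. Majority class: C.

C


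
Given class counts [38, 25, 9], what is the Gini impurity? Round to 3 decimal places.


Total = 72. Proportions: 38/72, 25/72, 9/72. sum(p_i^2) = 0.4147. Gini = 1 - 0.4147 = 0.5853, which rounds to 0.585.

0.585


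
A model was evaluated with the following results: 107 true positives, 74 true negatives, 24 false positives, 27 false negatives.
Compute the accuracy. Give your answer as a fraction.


Accuracy = (TP + TN) / (TP + TN + FP + FN) = (107 + 74) / 232 = 181/232.

181/232


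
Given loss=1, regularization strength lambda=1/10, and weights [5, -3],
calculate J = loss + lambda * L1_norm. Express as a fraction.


L1 norm = sum(|w|) = 8. J = 1 + 1/10 * 8 = 9/5.

9/5


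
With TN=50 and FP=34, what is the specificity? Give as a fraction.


Specificity = TN / (TN + FP) = 50 / 84 = 25/42.

25/42


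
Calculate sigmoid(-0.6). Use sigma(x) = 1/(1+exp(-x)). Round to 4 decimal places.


sigma(-0.6) = 1/(1+e^(0.6)) = 1/(1+1.822119) = 1/2.822119 = 0.3543.

0.3543


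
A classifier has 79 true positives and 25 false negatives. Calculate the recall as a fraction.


Recall = TP / (TP + FN) = 79 / 104 = 79/104.

79/104


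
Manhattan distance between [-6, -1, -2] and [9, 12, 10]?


d = sum of absolute differences: |-6-9|=15 + |-1-12|=13 + |-2-10|=12 = 40.

40


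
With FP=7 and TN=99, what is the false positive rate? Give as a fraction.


FPR = FP / (FP + TN) = 7 / 106 = 7/106.

7/106


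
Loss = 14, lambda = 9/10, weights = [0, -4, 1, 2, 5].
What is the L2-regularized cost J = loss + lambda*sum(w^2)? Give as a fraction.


L2 sq norm = sum(w^2) = 46. J = 14 + 9/10 * 46 = 277/5.

277/5


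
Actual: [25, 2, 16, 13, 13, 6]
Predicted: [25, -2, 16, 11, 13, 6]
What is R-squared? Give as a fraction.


Mean(y) = 25/2. SS_res = 20. SS_tot = 643/2. R^2 = 1 - 20/(643/2) = 603/643.

603/643


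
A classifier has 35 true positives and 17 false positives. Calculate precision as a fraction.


Precision = TP / (TP + FP) = 35 / 52 = 35/52.

35/52


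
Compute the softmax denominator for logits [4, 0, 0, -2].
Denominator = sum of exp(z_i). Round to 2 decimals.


Denom = e^4=54.5982 + e^0=1.0000 + e^0=1.0000 + e^-2=0.1353. Sum = 56.7335, which rounds to 56.73.

56.73


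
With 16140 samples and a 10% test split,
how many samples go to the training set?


Test set = 16140 * 10% = 1614. Training set = 16140 - 1614 = 14526.

14526


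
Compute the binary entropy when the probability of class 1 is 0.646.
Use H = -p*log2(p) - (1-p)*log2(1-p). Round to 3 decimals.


H = -0.646*log2(0.646) - 0.354*log2(0.354) = 0.938.

0.938


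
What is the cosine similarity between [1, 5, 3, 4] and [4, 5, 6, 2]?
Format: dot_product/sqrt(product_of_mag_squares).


dot = 55. |a|^2 = 51, |b|^2 = 81. cos = 55/sqrt(4131).

55/sqrt(4131)


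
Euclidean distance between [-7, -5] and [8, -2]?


d = sqrt(sum of squared differences). (-7-8)^2=225, (-5--2)^2=9. Sum = 234.

sqrt(234)


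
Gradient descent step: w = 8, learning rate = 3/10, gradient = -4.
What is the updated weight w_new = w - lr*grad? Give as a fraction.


w_new = 8 - 3/10 * -4 = 8 - -6/5 = 46/5.

46/5


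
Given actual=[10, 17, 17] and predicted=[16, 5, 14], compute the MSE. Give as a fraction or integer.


MSE = (1/3) * ((10-16)^2=36 + (17-5)^2=144 + (17-14)^2=9). Sum = 189. MSE = 63.

63


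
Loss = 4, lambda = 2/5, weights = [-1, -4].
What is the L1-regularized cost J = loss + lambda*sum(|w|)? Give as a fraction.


L1 norm = sum(|w|) = 5. J = 4 + 2/5 * 5 = 6.

6


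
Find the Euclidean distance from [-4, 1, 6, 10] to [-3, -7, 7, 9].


d = sqrt(sum of squared differences). (-4--3)^2=1, (1--7)^2=64, (6-7)^2=1, (10-9)^2=1. Sum = 67.

sqrt(67)


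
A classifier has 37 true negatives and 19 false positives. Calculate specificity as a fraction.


Specificity = TN / (TN + FP) = 37 / 56 = 37/56.

37/56


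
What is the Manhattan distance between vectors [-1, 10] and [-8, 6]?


d = sum of absolute differences: |-1--8|=7 + |10-6|=4 = 11.

11


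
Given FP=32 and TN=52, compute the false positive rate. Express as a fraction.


FPR = FP / (FP + TN) = 32 / 84 = 8/21.

8/21


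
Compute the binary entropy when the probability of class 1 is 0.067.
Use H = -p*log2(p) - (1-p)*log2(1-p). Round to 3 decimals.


H = -0.067*log2(0.067) - 0.933*log2(0.933) = 0.355.

0.355


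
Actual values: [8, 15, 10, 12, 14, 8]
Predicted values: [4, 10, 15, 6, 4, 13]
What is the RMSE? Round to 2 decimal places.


MSE = 37.8333. RMSE = sqrt(37.8333) = 6.15.

6.15


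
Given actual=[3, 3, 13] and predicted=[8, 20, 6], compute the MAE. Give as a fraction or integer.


MAE = (1/3) * (|3-8|=5 + |3-20|=17 + |13-6|=7). Sum = 29. MAE = 29/3.

29/3


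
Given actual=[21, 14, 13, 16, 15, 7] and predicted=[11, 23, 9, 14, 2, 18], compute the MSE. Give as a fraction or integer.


MSE = (1/6) * ((21-11)^2=100 + (14-23)^2=81 + (13-9)^2=16 + (16-14)^2=4 + (15-2)^2=169 + (7-18)^2=121). Sum = 491. MSE = 491/6.

491/6


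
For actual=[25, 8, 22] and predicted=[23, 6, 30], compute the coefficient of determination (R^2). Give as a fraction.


Mean(y) = 55/3. SS_res = 72. SS_tot = 494/3. R^2 = 1 - 72/(494/3) = 139/247.

139/247


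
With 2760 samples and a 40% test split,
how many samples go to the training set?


Test set = 2760 * 40% = 1104. Training set = 2760 - 1104 = 1656.

1656


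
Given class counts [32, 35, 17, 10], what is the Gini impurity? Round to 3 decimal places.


Total = 94. Proportions: 32/94, 35/94, 17/94, 10/94. sum(p_i^2) = 0.2986. Gini = 1 - 0.2986 = 0.7014, which rounds to 0.701.

0.701


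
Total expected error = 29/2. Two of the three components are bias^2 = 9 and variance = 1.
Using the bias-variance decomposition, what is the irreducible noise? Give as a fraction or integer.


Total error = bias^2 + variance + irreducible noise. So irreducible noise = 29/2 - 9 - 1 = 9/2.

9/2


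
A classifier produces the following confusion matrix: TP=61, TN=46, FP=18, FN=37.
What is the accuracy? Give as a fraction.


Accuracy = (TP + TN) / (TP + TN + FP + FN) = (61 + 46) / 162 = 107/162.

107/162


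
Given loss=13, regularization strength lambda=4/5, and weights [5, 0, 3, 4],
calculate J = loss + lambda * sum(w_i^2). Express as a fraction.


L2 sq norm = sum(w^2) = 50. J = 13 + 4/5 * 50 = 53.

53


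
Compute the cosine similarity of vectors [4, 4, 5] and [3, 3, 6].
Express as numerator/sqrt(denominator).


dot = 54. |a|^2 = 57, |b|^2 = 54. cos = 54/sqrt(3078).

54/sqrt(3078)


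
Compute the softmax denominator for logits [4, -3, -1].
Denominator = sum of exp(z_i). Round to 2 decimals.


Denom = e^4=54.5982 + e^-3=0.0498 + e^-1=0.3679. Sum = 55.0159, which rounds to 55.02.

55.02


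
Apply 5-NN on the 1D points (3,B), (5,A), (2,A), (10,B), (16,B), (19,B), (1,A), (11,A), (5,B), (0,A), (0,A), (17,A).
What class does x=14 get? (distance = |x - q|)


Distances: |3-14|=11, |5-14|=9, |2-14|=12, |10-14|=4, |16-14|=2, |19-14|=5, |1-14|=13, |11-14|=3, |5-14|=9, |0-14|=14, |0-14|=14, |17-14|=3. 5 nearest: (16,B), (11,A), (17,A), (10,B), (19,B). Counts: {'B': 3, 'A': 2}. Majority class: B.

B


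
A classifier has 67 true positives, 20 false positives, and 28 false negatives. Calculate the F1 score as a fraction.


Precision = 67/87 = 67/87. Recall = 67/95 = 67/95. F1 = 2*P*R/(P+R) = 67/91.

67/91


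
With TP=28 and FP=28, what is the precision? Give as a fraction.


Precision = TP / (TP + FP) = 28 / 56 = 1/2.

1/2


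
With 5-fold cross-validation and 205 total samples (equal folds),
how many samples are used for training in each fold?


Each validation fold has 205/5 = 41 samples. Training set = 205 - 41 = 164.

164


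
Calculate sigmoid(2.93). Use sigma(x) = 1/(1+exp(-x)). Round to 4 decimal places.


sigma(2.93) = 1/(1+e^(-2.93)) = 1/(1+0.053397) = 1/1.053397 = 0.9493.

0.9493


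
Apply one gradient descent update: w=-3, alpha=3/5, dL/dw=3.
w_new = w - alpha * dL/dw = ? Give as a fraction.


w_new = -3 - 3/5 * 3 = -3 - 9/5 = -24/5.

-24/5


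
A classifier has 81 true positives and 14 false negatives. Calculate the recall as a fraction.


Recall = TP / (TP + FN) = 81 / 95 = 81/95.

81/95


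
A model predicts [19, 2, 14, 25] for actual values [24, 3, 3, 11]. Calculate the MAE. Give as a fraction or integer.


MAE = (1/4) * (|24-19|=5 + |3-2|=1 + |3-14|=11 + |11-25|=14). Sum = 31. MAE = 31/4.

31/4


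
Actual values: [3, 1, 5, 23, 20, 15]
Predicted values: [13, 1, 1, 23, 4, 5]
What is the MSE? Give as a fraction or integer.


MSE = (1/6) * ((3-13)^2=100 + (1-1)^2=0 + (5-1)^2=16 + (23-23)^2=0 + (20-4)^2=256 + (15-5)^2=100). Sum = 472. MSE = 236/3.

236/3


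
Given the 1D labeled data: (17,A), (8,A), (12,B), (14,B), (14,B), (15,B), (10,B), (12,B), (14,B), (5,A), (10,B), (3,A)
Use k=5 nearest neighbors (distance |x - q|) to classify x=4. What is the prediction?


Distances: |17-4|=13, |8-4|=4, |12-4|=8, |14-4|=10, |14-4|=10, |15-4|=11, |10-4|=6, |12-4|=8, |14-4|=10, |5-4|=1, |10-4|=6, |3-4|=1. 5 nearest: (5,A), (3,A), (8,A), (10,B), (10,B). Counts: {'A': 3, 'B': 2}. Majority class: A.

A


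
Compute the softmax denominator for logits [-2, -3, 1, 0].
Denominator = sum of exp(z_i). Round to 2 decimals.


Denom = e^-2=0.1353 + e^-3=0.0498 + e^1=2.7183 + e^0=1.0000. Sum = 3.9034, which rounds to 3.90.

3.90


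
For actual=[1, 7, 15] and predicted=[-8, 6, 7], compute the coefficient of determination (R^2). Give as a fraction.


Mean(y) = 23/3. SS_res = 146. SS_tot = 296/3. R^2 = 1 - 146/(296/3) = -71/148.

-71/148


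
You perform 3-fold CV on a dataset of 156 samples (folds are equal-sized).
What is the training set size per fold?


Each validation fold has 156/3 = 52 samples. Training set = 156 - 52 = 104.

104


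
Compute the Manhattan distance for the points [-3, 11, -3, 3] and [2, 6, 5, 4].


d = sum of absolute differences: |-3-2|=5 + |11-6|=5 + |-3-5|=8 + |3-4|=1 = 19.

19


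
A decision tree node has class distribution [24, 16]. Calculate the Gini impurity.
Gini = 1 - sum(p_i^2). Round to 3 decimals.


Total = 40. Proportions: 24/40, 16/40. sum(p_i^2) = 0.5200. Gini = 1 - 0.5200 = 0.4800, which rounds to 0.480.

0.480


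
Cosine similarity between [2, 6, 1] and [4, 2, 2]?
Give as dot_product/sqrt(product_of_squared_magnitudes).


dot = 22. |a|^2 = 41, |b|^2 = 24. cos = 22/sqrt(984).

22/sqrt(984)


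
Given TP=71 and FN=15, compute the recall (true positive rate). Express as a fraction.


Recall = TP / (TP + FN) = 71 / 86 = 71/86.

71/86


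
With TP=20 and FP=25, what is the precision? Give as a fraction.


Precision = TP / (TP + FP) = 20 / 45 = 4/9.

4/9


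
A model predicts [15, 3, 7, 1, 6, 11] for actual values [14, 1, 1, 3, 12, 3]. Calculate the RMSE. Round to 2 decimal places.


MSE = 24.1667. RMSE = sqrt(24.1667) = 4.92.

4.92


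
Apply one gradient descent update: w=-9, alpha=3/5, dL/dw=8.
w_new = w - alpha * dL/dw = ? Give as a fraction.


w_new = -9 - 3/5 * 8 = -9 - 24/5 = -69/5.

-69/5


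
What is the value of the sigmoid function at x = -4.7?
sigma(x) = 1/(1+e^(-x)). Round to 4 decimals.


sigma(-4.7) = 1/(1+e^(4.7)) = 1/(1+109.947172) = 1/110.947172 = 0.0090.

0.0090


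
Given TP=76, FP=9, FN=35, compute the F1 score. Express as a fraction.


Precision = 76/85 = 76/85. Recall = 76/111 = 76/111. F1 = 2*P*R/(P+R) = 38/49.

38/49


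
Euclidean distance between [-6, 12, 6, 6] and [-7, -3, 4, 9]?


d = sqrt(sum of squared differences). (-6--7)^2=1, (12--3)^2=225, (6-4)^2=4, (6-9)^2=9. Sum = 239.

sqrt(239)


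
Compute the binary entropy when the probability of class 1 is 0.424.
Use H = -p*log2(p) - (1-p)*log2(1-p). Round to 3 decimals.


H = -0.424*log2(0.424) - 0.576*log2(0.576) = 0.983.

0.983


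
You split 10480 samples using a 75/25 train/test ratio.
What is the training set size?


Test set = 10480 * 25% = 2620. Training set = 10480 - 2620 = 7860.

7860


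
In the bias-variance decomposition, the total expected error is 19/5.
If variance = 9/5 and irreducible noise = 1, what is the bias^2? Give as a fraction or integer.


Total error = bias^2 + variance + irreducible noise. So bias^2 = 19/5 - 9/5 - 1 = 1.

1


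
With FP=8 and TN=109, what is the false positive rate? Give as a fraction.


FPR = FP / (FP + TN) = 8 / 117 = 8/117.

8/117


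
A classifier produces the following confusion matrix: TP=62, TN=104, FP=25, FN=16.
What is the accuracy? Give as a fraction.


Accuracy = (TP + TN) / (TP + TN + FP + FN) = (62 + 104) / 207 = 166/207.

166/207


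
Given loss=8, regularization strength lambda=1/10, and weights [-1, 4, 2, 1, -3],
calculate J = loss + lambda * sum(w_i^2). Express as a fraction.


L2 sq norm = sum(w^2) = 31. J = 8 + 1/10 * 31 = 111/10.

111/10


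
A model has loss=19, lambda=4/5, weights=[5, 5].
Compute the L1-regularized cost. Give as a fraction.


L1 norm = sum(|w|) = 10. J = 19 + 4/5 * 10 = 27.

27


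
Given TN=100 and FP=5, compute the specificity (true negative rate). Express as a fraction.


Specificity = TN / (TN + FP) = 100 / 105 = 20/21.

20/21


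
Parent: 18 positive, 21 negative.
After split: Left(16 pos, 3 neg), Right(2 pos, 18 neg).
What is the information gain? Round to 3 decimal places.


H(parent) = 0.9957. H(left) = 0.6292, H(right) = 0.4690. Weighted = (19/39)*0.6292 + (20/39)*0.4690 = 0.5470. IG = 0.9957 - 0.5470 = 0.4487, which rounds to 0.449.

0.449


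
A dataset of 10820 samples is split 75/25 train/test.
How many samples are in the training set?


Test set = 10820 * 25% = 2705. Training set = 10820 - 2705 = 8115.

8115


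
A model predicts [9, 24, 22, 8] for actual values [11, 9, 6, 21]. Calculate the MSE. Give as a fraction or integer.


MSE = (1/4) * ((11-9)^2=4 + (9-24)^2=225 + (6-22)^2=256 + (21-8)^2=169). Sum = 654. MSE = 327/2.

327/2


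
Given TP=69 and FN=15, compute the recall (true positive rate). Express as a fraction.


Recall = TP / (TP + FN) = 69 / 84 = 23/28.

23/28


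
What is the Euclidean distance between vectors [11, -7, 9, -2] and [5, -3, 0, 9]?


d = sqrt(sum of squared differences). (11-5)^2=36, (-7--3)^2=16, (9-0)^2=81, (-2-9)^2=121. Sum = 254.

sqrt(254)


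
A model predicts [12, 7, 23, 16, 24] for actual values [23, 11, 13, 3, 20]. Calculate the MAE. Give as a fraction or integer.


MAE = (1/5) * (|23-12|=11 + |11-7|=4 + |13-23|=10 + |3-16|=13 + |20-24|=4). Sum = 42. MAE = 42/5.

42/5


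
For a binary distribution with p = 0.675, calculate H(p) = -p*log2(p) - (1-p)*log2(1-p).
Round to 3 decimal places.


H = -0.675*log2(0.675) - 0.325*log2(0.325) = 0.910.

0.910


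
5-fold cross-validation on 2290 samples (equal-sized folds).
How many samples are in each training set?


Each validation fold has 2290/5 = 458 samples. Training set = 2290 - 458 = 1832.

1832


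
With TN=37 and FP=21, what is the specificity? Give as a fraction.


Specificity = TN / (TN + FP) = 37 / 58 = 37/58.

37/58


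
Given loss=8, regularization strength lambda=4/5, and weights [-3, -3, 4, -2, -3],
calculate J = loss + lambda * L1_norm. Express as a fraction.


L1 norm = sum(|w|) = 15. J = 8 + 4/5 * 15 = 20.

20


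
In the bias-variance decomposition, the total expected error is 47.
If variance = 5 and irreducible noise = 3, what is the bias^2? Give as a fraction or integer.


Total error = bias^2 + variance + irreducible noise. So bias^2 = 47 - 5 - 3 = 39.

39


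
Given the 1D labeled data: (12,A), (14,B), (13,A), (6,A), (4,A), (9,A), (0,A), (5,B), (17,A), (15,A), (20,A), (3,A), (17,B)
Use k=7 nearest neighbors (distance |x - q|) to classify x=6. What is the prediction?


Distances: |12-6|=6, |14-6|=8, |13-6|=7, |6-6|=0, |4-6|=2, |9-6|=3, |0-6|=6, |5-6|=1, |17-6|=11, |15-6|=9, |20-6|=14, |3-6|=3, |17-6|=11. 7 nearest: (6,A), (5,B), (4,A), (9,A), (3,A), (12,A), (0,A). Counts: {'A': 6, 'B': 1}. Majority class: A.

A


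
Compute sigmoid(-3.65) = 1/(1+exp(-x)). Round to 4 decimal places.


sigma(-3.65) = 1/(1+e^(3.65)) = 1/(1+38.474666) = 1/39.474666 = 0.0253.

0.0253


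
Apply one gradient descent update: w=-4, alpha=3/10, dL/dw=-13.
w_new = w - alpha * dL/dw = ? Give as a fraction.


w_new = -4 - 3/10 * -13 = -4 - -39/10 = -1/10.

-1/10


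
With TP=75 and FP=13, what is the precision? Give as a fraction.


Precision = TP / (TP + FP) = 75 / 88 = 75/88.

75/88


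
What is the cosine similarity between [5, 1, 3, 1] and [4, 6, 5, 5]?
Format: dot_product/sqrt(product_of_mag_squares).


dot = 46. |a|^2 = 36, |b|^2 = 102. cos = 46/sqrt(3672).

46/sqrt(3672)


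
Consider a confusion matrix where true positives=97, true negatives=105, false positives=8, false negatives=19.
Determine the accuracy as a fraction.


Accuracy = (TP + TN) / (TP + TN + FP + FN) = (97 + 105) / 229 = 202/229.

202/229


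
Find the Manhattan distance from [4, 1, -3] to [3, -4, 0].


d = sum of absolute differences: |4-3|=1 + |1--4|=5 + |-3-0|=3 = 9.

9


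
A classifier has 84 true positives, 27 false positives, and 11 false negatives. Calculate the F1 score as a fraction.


Precision = 84/111 = 28/37. Recall = 84/95 = 84/95. F1 = 2*P*R/(P+R) = 84/103.

84/103


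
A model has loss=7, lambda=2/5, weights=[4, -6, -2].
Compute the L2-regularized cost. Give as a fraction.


L2 sq norm = sum(w^2) = 56. J = 7 + 2/5 * 56 = 147/5.

147/5


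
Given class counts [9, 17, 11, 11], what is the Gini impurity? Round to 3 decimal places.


Total = 48. Proportions: 9/48, 17/48, 11/48, 11/48. sum(p_i^2) = 0.2656. Gini = 1 - 0.2656 = 0.7344, which rounds to 0.734.

0.734


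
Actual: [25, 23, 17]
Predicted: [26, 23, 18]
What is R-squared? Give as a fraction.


Mean(y) = 65/3. SS_res = 2. SS_tot = 104/3. R^2 = 1 - 2/(104/3) = 49/52.

49/52


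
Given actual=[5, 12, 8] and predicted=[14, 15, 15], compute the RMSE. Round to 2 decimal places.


MSE = 46.3333. RMSE = sqrt(46.3333) = 6.81.

6.81


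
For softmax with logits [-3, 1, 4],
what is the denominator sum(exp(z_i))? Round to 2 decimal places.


Denom = e^-3=0.0498 + e^1=2.7183 + e^4=54.5982. Sum = 57.3663, which rounds to 57.37.

57.37


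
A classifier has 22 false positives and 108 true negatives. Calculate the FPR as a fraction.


FPR = FP / (FP + TN) = 22 / 130 = 11/65.

11/65


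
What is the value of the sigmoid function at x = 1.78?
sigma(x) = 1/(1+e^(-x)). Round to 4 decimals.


sigma(1.78) = 1/(1+e^(-1.78)) = 1/(1+0.168638) = 1/1.168638 = 0.8557.

0.8557


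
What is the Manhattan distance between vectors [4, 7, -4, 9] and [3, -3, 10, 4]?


d = sum of absolute differences: |4-3|=1 + |7--3|=10 + |-4-10|=14 + |9-4|=5 = 30.

30


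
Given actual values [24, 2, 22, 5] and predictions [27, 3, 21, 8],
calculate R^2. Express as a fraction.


Mean(y) = 53/4. SS_res = 20. SS_tot = 1547/4. R^2 = 1 - 20/(1547/4) = 1467/1547.

1467/1547


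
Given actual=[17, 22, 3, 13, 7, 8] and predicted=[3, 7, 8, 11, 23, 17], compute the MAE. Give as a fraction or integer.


MAE = (1/6) * (|17-3|=14 + |22-7|=15 + |3-8|=5 + |13-11|=2 + |7-23|=16 + |8-17|=9). Sum = 61. MAE = 61/6.

61/6


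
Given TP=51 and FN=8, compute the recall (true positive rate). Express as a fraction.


Recall = TP / (TP + FN) = 51 / 59 = 51/59.

51/59


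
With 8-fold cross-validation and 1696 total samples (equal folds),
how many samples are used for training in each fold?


Each validation fold has 1696/8 = 212 samples. Training set = 1696 - 212 = 1484.

1484


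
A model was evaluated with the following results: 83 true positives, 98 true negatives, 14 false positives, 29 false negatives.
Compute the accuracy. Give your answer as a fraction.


Accuracy = (TP + TN) / (TP + TN + FP + FN) = (83 + 98) / 224 = 181/224.

181/224


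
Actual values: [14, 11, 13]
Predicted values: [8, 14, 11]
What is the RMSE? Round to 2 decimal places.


MSE = 16.3333. RMSE = sqrt(16.3333) = 4.04.

4.04


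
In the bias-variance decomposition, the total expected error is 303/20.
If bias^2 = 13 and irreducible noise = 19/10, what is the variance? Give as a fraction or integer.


Total error = bias^2 + variance + irreducible noise. So variance = 303/20 - 13 - 19/10 = 1/4.

1/4


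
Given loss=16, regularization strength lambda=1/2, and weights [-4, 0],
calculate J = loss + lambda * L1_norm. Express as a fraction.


L1 norm = sum(|w|) = 4. J = 16 + 1/2 * 4 = 18.

18


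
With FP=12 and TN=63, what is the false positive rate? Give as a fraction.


FPR = FP / (FP + TN) = 12 / 75 = 4/25.

4/25


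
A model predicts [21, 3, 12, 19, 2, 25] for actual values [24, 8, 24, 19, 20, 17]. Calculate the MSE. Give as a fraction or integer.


MSE = (1/6) * ((24-21)^2=9 + (8-3)^2=25 + (24-12)^2=144 + (19-19)^2=0 + (20-2)^2=324 + (17-25)^2=64). Sum = 566. MSE = 283/3.

283/3


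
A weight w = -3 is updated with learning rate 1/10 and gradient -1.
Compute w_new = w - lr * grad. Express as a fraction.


w_new = -3 - 1/10 * -1 = -3 - -1/10 = -29/10.

-29/10


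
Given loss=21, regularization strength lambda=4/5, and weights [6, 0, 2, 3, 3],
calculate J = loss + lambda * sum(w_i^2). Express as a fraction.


L2 sq norm = sum(w^2) = 58. J = 21 + 4/5 * 58 = 337/5.

337/5


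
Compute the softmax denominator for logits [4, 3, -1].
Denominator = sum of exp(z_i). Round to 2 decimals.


Denom = e^4=54.5982 + e^3=20.0855 + e^-1=0.3679. Sum = 75.0516, which rounds to 75.05.

75.05


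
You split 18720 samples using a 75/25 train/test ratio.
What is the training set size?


Test set = 18720 * 25% = 4680. Training set = 18720 - 4680 = 14040.

14040


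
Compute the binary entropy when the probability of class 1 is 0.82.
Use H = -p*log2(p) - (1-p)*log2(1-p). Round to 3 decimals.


H = -0.82*log2(0.82) - 0.18*log2(0.18) = 0.680.

0.680


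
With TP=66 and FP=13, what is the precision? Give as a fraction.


Precision = TP / (TP + FP) = 66 / 79 = 66/79.

66/79


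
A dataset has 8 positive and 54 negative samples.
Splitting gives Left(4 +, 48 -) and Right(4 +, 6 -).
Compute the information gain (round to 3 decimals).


H(parent) = 0.5548. H(left) = 0.3912, H(right) = 0.9710. Weighted = (52/62)*0.3912 + (10/62)*0.9710 = 0.4847. IG = 0.5548 - 0.4847 = 0.0701, which rounds to 0.070.

0.070


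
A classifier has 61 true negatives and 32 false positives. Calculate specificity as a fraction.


Specificity = TN / (TN + FP) = 61 / 93 = 61/93.

61/93


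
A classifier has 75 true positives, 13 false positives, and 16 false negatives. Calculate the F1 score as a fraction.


Precision = 75/88 = 75/88. Recall = 75/91 = 75/91. F1 = 2*P*R/(P+R) = 150/179.

150/179


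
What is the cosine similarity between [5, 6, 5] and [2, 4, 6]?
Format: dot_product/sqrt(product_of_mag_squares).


dot = 64. |a|^2 = 86, |b|^2 = 56. cos = 64/sqrt(4816).

64/sqrt(4816)


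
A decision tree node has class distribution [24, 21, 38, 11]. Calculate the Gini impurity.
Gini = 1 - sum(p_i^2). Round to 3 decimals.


Total = 94. Proportions: 24/94, 21/94, 38/94, 11/94. sum(p_i^2) = 0.2922. Gini = 1 - 0.2922 = 0.7078, which rounds to 0.708.

0.708


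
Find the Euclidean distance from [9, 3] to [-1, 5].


d = sqrt(sum of squared differences). (9--1)^2=100, (3-5)^2=4. Sum = 104.

sqrt(104)


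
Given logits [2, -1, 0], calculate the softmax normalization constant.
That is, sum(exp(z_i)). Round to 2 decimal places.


Denom = e^2=7.3891 + e^-1=0.3679 + e^0=1.0000. Sum = 8.7570, which rounds to 8.76.

8.76


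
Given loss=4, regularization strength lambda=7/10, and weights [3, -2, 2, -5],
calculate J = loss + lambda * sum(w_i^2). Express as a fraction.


L2 sq norm = sum(w^2) = 42. J = 4 + 7/10 * 42 = 167/5.

167/5


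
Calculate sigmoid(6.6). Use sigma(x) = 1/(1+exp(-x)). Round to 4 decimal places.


sigma(6.6) = 1/(1+e^(-6.6)) = 1/(1+0.001360) = 1/1.001360 = 0.9986.

0.9986


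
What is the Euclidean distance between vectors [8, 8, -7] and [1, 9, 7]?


d = sqrt(sum of squared differences). (8-1)^2=49, (8-9)^2=1, (-7-7)^2=196. Sum = 246.

sqrt(246)


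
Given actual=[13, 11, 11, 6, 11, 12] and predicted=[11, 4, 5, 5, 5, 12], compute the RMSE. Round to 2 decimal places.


MSE = 21.0000. RMSE = sqrt(21.0000) = 4.58.

4.58


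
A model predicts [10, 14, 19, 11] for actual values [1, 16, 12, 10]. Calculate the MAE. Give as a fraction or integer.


MAE = (1/4) * (|1-10|=9 + |16-14|=2 + |12-19|=7 + |10-11|=1). Sum = 19. MAE = 19/4.

19/4


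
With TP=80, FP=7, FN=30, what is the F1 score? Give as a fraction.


Precision = 80/87 = 80/87. Recall = 80/110 = 8/11. F1 = 2*P*R/(P+R) = 160/197.

160/197


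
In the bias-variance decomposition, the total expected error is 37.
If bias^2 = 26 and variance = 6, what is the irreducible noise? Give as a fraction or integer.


Total error = bias^2 + variance + irreducible noise. So irreducible noise = 37 - 26 - 6 = 5.

5


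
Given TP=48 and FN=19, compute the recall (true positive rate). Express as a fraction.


Recall = TP / (TP + FN) = 48 / 67 = 48/67.

48/67


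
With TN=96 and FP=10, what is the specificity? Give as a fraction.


Specificity = TN / (TN + FP) = 96 / 106 = 48/53.

48/53


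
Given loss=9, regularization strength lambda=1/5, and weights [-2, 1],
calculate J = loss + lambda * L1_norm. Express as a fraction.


L1 norm = sum(|w|) = 3. J = 9 + 1/5 * 3 = 48/5.

48/5


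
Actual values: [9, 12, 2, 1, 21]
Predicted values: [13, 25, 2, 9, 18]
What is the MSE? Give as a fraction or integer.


MSE = (1/5) * ((9-13)^2=16 + (12-25)^2=169 + (2-2)^2=0 + (1-9)^2=64 + (21-18)^2=9). Sum = 258. MSE = 258/5.

258/5


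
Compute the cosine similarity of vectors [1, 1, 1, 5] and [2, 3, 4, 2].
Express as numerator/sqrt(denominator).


dot = 19. |a|^2 = 28, |b|^2 = 33. cos = 19/sqrt(924).

19/sqrt(924)


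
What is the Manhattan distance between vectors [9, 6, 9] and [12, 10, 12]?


d = sum of absolute differences: |9-12|=3 + |6-10|=4 + |9-12|=3 = 10.

10


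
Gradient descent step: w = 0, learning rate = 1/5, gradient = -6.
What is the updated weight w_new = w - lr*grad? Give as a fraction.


w_new = 0 - 1/5 * -6 = 0 - -6/5 = 6/5.

6/5


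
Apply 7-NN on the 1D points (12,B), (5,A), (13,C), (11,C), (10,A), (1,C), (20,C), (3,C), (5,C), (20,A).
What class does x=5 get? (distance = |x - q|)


Distances: |12-5|=7, |5-5|=0, |13-5|=8, |11-5|=6, |10-5|=5, |1-5|=4, |20-5|=15, |3-5|=2, |5-5|=0, |20-5|=15. 7 nearest: (5,A), (5,C), (3,C), (1,C), (10,A), (11,C), (12,B). Counts: {'A': 2, 'C': 4, 'B': 1}. Majority class: C.

C


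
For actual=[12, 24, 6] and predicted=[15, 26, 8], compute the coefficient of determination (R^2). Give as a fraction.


Mean(y) = 14. SS_res = 17. SS_tot = 168. R^2 = 1 - 17/(168) = 151/168.

151/168


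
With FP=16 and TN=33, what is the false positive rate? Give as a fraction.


FPR = FP / (FP + TN) = 16 / 49 = 16/49.

16/49


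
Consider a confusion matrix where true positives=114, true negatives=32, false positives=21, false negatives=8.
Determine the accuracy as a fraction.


Accuracy = (TP + TN) / (TP + TN + FP + FN) = (114 + 32) / 175 = 146/175.

146/175


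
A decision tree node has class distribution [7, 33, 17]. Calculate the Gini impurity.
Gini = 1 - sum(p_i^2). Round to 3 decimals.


Total = 57. Proportions: 7/57, 33/57, 17/57. sum(p_i^2) = 0.4392. Gini = 1 - 0.4392 = 0.5608, which rounds to 0.561.

0.561


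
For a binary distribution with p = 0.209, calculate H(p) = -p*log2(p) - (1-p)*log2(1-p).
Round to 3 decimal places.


H = -0.209*log2(0.209) - 0.791*log2(0.791) = 0.740.

0.740


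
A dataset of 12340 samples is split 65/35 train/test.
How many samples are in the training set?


Test set = 12340 * 35% = 4319. Training set = 12340 - 4319 = 8021.

8021


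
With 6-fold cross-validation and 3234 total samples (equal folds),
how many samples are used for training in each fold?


Each validation fold has 3234/6 = 539 samples. Training set = 3234 - 539 = 2695.

2695


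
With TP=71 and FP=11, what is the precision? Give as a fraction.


Precision = TP / (TP + FP) = 71 / 82 = 71/82.

71/82


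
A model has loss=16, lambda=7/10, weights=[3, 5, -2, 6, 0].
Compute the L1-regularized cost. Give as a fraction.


L1 norm = sum(|w|) = 16. J = 16 + 7/10 * 16 = 136/5.

136/5


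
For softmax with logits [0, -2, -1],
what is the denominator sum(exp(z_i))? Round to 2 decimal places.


Denom = e^0=1.0000 + e^-2=0.1353 + e^-1=0.3679. Sum = 1.5032, which rounds to 1.50.

1.50


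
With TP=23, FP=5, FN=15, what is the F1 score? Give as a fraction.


Precision = 23/28 = 23/28. Recall = 23/38 = 23/38. F1 = 2*P*R/(P+R) = 23/33.

23/33


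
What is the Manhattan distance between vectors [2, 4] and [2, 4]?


d = sum of absolute differences: |2-2|=0 + |4-4|=0 = 0.

0


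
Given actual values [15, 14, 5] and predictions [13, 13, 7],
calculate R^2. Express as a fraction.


Mean(y) = 34/3. SS_res = 9. SS_tot = 182/3. R^2 = 1 - 9/(182/3) = 155/182.

155/182


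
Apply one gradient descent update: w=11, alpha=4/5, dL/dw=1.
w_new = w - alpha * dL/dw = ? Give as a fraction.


w_new = 11 - 4/5 * 1 = 11 - 4/5 = 51/5.

51/5


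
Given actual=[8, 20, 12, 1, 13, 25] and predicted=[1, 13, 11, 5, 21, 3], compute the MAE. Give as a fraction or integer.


MAE = (1/6) * (|8-1|=7 + |20-13|=7 + |12-11|=1 + |1-5|=4 + |13-21|=8 + |25-3|=22). Sum = 49. MAE = 49/6.

49/6


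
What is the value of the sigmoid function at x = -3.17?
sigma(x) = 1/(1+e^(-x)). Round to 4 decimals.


sigma(-3.17) = 1/(1+e^(3.17)) = 1/(1+23.807484) = 1/24.807484 = 0.0403.

0.0403


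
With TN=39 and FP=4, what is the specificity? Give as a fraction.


Specificity = TN / (TN + FP) = 39 / 43 = 39/43.

39/43
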